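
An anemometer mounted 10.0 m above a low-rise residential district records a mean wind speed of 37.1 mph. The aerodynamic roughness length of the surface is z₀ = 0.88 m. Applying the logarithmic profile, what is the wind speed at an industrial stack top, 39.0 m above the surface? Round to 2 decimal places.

57.88 mph

Log law: V(z) ∝ ln(z/z₀), so V₂/V₁ = ln(z₂/z₀) / ln(z₁/z₀).
ln(39.0/0.88) = 3.7914, ln(10.0/0.88) = 2.4304
V₂ = 37.1 × 3.7914/2.4304 = 37.1 × 1.5600 = 57.8751 mph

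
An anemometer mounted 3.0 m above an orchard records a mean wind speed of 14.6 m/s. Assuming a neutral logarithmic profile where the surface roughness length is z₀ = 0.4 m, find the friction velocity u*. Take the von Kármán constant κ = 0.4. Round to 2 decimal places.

u* ≈ 2.90 m/s

Log law: V(z) = (u*/κ) · ln(z/z₀) ⇒ u* = κ · V / ln(z/z₀)
u* = 0.4 × 14.6 / ln(3.0/0.4) = 0.4 × 14.6 / 2.0149
   = 5.8400 / 2.0149 = 2.8984 m/s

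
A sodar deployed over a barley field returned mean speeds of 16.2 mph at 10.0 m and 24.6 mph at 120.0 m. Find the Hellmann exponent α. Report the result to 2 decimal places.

α ≈ 0.17

Power law: V₂/V₁ = (z₂/z₁)^α ⇒ α = ln(V₂/V₁) / ln(z₂/z₁)
α = ln(24.6/16.2) / ln(120.0/10.0) = ln(1.5185) / ln(12.0000)
  = 0.41774 / 2.48491 = 0.16811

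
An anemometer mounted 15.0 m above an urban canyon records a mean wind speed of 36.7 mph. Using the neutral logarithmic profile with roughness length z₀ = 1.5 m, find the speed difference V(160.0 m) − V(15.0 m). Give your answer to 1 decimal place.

37.7 mph

Log law: V₂ = V₁ · ln(z₂/z₀)/ln(z₁/z₀) = 36.7 × 4.6697/2.3026 = 74.4287 mph
ΔV = 74.4287 − 36.7 = 37.7287 mph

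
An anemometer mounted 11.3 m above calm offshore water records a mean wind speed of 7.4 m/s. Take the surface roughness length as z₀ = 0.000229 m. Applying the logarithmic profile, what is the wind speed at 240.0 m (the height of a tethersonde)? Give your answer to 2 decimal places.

9.49 m/s

Log law: V(z) ∝ ln(z/z₀), so V₂/V₁ = ln(z₂/z₀) / ln(z₁/z₀).
ln(240.0/0.000229) = 13.8624, ln(11.3/0.000229) = 10.8066
V₂ = 7.4 × 13.8624/10.8066 = 7.4 × 1.2828 = 9.4925 m/s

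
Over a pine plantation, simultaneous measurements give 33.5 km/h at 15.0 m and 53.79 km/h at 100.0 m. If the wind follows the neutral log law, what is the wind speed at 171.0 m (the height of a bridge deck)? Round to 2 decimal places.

Log law: V ∝ ln(z/z₀). From the pair, with r = V₁/V₂ = 0.62279,
ln z₀ = (ln z₁ − r·ln z₂)/(1 − r) = (2.7081 − 0.62279×4.6052)/0.37721 = -0.4242 → z₀ = 0.6543 m
V₃ = V₁ · ln(z₃/z₀)/ln(z₁/z₀) = 33.5 × 5.5659/3.1323 = 59.5279 km/h

59.53 km/h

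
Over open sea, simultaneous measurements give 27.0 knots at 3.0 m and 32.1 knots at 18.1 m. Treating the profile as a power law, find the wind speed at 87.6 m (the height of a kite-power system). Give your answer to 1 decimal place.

First find α: α = ln(V₂/V₁)/ln(z₂/z₁) = ln(32.1/27.0)/ln(18.1/3.0) = 0.17302/1.79730 = 0.0963
Extrapolate from 18.1 m to 87.6 m: V₃ = 32.1 × (87.6/18.1)^0.0963 = 32.1 × 1.1639 = 37.3620 knots

37.4 knots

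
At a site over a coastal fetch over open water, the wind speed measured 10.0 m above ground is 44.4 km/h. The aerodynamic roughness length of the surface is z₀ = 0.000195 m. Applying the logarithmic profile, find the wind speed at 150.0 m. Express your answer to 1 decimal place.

Log law: V(z) ∝ ln(z/z₀), so V₂/V₁ = ln(z₂/z₀) / ln(z₁/z₀).
ln(150.0/0.000195) = 13.5531, ln(10.0/0.000195) = 10.8451
V₂ = 44.4 × 13.5531/10.8451 = 44.4 × 1.2497 = 55.4868 km/h

55.5 km/h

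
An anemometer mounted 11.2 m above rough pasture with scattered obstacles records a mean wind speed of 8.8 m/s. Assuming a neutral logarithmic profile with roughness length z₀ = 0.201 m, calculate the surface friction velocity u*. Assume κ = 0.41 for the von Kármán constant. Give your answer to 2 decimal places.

Log law: V(z) = (u*/κ) · ln(z/z₀) ⇒ u* = κ · V / ln(z/z₀)
u* = 0.41 × 8.8 / ln(11.2/0.201) = 0.41 × 8.8 / 4.0204
   = 3.6080 / 4.0204 = 0.8974 m/s

u* ≈ 0.90 m/s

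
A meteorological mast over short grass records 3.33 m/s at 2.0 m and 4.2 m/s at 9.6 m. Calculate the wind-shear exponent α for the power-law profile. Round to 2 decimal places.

α ≈ 0.15

Power law: V₂/V₁ = (z₂/z₁)^α ⇒ α = ln(V₂/V₁) / ln(z₂/z₁)
α = ln(4.2/3.33) / ln(9.6/2.0) = ln(1.2613) / ln(4.8000)
  = 0.23211 / 1.56862 = 0.14797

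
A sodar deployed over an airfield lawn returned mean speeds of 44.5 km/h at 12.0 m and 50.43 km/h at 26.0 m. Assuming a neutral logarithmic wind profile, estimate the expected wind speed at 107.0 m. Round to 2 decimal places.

Log law: V ∝ ln(z/z₀). From the pair, with r = V₁/V₂ = 0.88241,
ln z₀ = (ln z₁ − r·ln z₂)/(1 − r) = (2.4849 − 0.88241×3.2581)/0.11759 = -3.3173 → z₀ = 0.03625 m
V₃ = V₁ · ln(z₃/z₀)/ln(z₁/z₀) = 44.5 × 7.9901/5.8022 = 61.2803 km/h

61.28 km/h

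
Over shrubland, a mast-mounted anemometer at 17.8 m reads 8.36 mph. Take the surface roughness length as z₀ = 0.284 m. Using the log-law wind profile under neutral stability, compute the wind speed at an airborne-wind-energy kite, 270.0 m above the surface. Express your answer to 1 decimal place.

13.9 mph

Log law: V(z) ∝ ln(z/z₀), so V₂/V₁ = ln(z₂/z₀) / ln(z₁/z₀).
ln(270.0/0.284) = 6.8572, ln(17.8/0.284) = 4.1380
V₂ = 8.36 × 6.8572/4.1380 = 8.36 × 1.6571 = 13.8537 mph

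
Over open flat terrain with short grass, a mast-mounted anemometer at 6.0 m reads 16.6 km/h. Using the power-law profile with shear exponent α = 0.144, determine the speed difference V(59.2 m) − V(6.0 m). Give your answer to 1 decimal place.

6.5 km/h

Power law: V₂ = V₁ · (z₂/z₁)^α = 16.6 × (9.8667)^0.144 = 23.0817 km/h
ΔV = 23.0817 − 16.6 = 6.4817 km/h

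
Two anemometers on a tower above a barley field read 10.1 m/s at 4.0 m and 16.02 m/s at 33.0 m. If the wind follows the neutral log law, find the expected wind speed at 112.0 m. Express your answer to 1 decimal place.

19.4 m/s

Log law: V ∝ ln(z/z₀). From the pair, with r = V₁/V₂ = 0.63046,
ln z₀ = (ln z₁ − r·ln z₂)/(1 − r) = (1.3863 − 0.63046×3.4965)/0.36954 = -2.2139 → z₀ = 0.1093 m
V₃ = V₁ · ln(z₃/z₀)/ln(z₁/z₀) = 10.1 × 6.9324/3.6002 = 19.4482 m/s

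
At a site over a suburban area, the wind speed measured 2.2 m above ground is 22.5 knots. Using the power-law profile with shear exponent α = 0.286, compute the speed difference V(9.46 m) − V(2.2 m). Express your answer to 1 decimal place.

Power law: V₂ = V₁ · (z₂/z₁)^α = 22.5 × (4.3000)^0.286 = 34.1472 knots
ΔV = 34.1472 − 22.5 = 11.6472 knots

11.6 knots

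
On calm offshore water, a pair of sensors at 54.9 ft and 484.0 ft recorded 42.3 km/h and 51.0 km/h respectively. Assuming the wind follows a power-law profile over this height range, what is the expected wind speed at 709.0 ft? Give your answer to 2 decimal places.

52.70 km/h

First find α: α = ln(V₂/V₁)/ln(z₂/z₁) = ln(51.0/42.3)/ln(484.0/54.9) = 0.18704/2.17657 = 0.0859
Extrapolate from 484.0 ft to 709.0 ft: V₃ = 51.0 × (709.0/484.0)^0.0859 = 51.0 × 1.0334 = 52.7009 km/h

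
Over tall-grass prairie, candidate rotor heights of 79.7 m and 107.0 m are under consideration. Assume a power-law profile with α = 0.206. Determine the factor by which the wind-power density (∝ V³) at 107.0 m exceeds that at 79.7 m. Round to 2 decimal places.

1.20

Speed ratio: V_B/V_A = (z_B/z_A)^α = (107.0/79.7)^0.206 = (1.3425)^0.206 = 1.06256
Power-density ratio: P_B/P_A = (V_B/V_A)³ = (1.06256)³ = 1.19966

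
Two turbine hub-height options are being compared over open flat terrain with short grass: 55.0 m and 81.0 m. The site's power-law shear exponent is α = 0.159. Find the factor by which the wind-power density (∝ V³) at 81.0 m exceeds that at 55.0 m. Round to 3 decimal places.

1.203

Speed ratio: V_B/V_A = (z_B/z_A)^α = (81.0/55.0)^0.159 = (1.4727)^0.159 = 1.06349
Power-density ratio: P_B/P_A = (V_B/V_A)³ = (1.06349)³ = 1.20280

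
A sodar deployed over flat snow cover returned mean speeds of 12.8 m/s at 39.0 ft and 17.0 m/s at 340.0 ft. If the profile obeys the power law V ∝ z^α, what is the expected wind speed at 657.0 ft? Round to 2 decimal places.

18.53 m/s

First find α: α = ln(V₂/V₁)/ln(z₂/z₁) = ln(17.0/12.8)/ln(340.0/39.0) = 0.28377/2.16538 = 0.1310
Extrapolate from 340.0 ft to 657.0 ft: V₃ = 17.0 × (657.0/340.0)^0.1310 = 17.0 × 1.0902 = 18.5327 m/s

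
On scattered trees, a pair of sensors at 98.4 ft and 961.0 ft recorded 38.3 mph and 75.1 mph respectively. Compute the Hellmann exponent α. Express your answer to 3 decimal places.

α ≈ 0.295

Power law: V₂/V₁ = (z₂/z₁)^α ⇒ α = ln(V₂/V₁) / ln(z₂/z₁)
α = ln(75.1/38.3) / ln(961.0/98.4) = ln(1.9608) / ln(9.7663)
  = 0.67337 / 2.27893 = 0.29548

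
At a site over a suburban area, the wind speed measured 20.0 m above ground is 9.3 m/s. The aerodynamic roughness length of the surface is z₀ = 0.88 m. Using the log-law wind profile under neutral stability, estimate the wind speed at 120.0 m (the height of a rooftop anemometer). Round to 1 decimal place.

14.6 m/s

Log law: V(z) ∝ ln(z/z₀), so V₂/V₁ = ln(z₂/z₀) / ln(z₁/z₀).
ln(120.0/0.88) = 4.9153, ln(20.0/0.88) = 3.1236
V₂ = 9.3 × 4.9153/3.1236 = 9.3 × 1.5736 = 14.6347 m/s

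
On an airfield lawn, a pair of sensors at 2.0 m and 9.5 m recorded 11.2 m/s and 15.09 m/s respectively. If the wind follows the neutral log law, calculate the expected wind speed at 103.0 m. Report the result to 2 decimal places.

Log law: V ∝ ln(z/z₀). From the pair, with r = V₁/V₂ = 0.74221,
ln z₀ = (ln z₁ − r·ln z₂)/(1 − r) = (0.6931 − 0.74221×2.2513)/0.25779 = -3.7930 → z₀ = 0.02253 m
V₃ = V₁ · ln(z₃/z₀)/ln(z₁/z₀) = 11.2 × 8.4278/4.4862 = 21.0404 m/s

21.04 m/s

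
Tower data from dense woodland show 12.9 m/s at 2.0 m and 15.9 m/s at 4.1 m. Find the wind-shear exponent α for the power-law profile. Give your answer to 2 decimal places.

Power law: V₂/V₁ = (z₂/z₁)^α ⇒ α = ln(V₂/V₁) / ln(z₂/z₁)
α = ln(15.9/12.9) / ln(4.1/2.0) = ln(1.2326) / ln(2.0500)
  = 0.20909 / 0.71784 = 0.29128

α ≈ 0.29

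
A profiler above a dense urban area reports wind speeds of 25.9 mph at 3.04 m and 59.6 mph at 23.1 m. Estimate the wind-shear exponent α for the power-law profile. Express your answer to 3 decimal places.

α ≈ 0.411

Power law: V₂/V₁ = (z₂/z₁)^α ⇒ α = ln(V₂/V₁) / ln(z₂/z₁)
α = ln(59.6/25.9) / ln(23.1/3.04) = ln(2.3012) / ln(7.5987)
  = 0.83341 / 2.02798 = 0.41096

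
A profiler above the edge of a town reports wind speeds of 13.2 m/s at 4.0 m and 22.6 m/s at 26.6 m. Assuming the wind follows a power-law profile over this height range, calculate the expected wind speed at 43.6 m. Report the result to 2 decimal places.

26.00 m/s

First find α: α = ln(V₂/V₁)/ln(z₂/z₁) = ln(22.6/13.2)/ln(26.6/4.0) = 0.53773/1.89462 = 0.2838
Extrapolate from 26.6 m to 43.6 m: V₃ = 22.6 × (43.6/26.6)^0.2838 = 22.6 × 1.1506 = 26.0027 m/s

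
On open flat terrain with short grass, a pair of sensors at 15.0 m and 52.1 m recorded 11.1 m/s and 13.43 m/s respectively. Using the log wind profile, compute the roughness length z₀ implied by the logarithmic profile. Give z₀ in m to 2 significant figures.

z₀ ≈ 0.040 m

Log law: V(z) ∝ ln(z/z₀). With r = V₁/V₂ = 11.1/13.43 = 0.82651,
r · ln(z₂/z₀) = ln(z₁/z₀) ⇒ ln z₀ = (ln z₁ − r·ln z₂)/(1 − r)
ln z₀ = (2.70805 − 0.82651×3.95316) / 0.17349 = -3.2236
z₀ = exp(-3.2236) = 0.03981 m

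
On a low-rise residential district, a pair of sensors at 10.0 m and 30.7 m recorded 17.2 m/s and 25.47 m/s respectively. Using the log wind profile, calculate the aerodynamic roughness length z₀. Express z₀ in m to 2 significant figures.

Log law: V(z) ∝ ln(z/z₀). With r = V₁/V₂ = 17.2/25.47 = 0.67530,
r · ln(z₂/z₀) = ln(z₁/z₀) ⇒ ln z₀ = (ln z₁ − r·ln z₂)/(1 − r)
ln z₀ = (2.30259 − 0.67530×3.42426) / 0.32470 = -0.0303
z₀ = exp(-0.0303) = 0.9702 m

z₀ ≈ 0.97 m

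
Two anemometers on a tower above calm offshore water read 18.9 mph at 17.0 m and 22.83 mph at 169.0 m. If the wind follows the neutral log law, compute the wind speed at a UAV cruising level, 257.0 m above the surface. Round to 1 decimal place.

Log law: V ∝ ln(z/z₀). From the pair, with r = V₁/V₂ = 0.82786,
ln z₀ = (ln z₁ − r·ln z₂)/(1 − r) = (2.8332 − 0.82786×5.1299)/0.17214 = -8.2119 → z₀ = 0.0002714 m
V₃ = V₁ · ln(z₃/z₀)/ln(z₁/z₀) = 18.9 × 13.7610/11.0451 = 23.5473 mph

23.5 mph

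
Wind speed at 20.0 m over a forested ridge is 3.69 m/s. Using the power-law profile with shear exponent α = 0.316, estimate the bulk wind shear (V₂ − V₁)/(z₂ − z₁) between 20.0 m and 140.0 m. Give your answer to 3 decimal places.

0.026 m/s/m

Power law: V₂ = V₁ · (z₂/z₁)^α = 3.69 × (7.0000)^0.316 = 6.8246 m/s
ΔV/Δz = (6.8246 − 3.69)/(140.0 − 20.0) = 3.1346/120.0000 = 0.02612 m/s/m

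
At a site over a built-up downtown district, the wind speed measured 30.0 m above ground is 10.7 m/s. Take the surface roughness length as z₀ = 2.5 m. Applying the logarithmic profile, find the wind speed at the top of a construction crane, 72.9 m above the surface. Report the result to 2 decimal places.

Log law: V(z) ∝ ln(z/z₀), so V₂/V₁ = ln(z₂/z₀) / ln(z₁/z₀).
ln(72.9/2.5) = 3.3728, ln(30.0/2.5) = 2.4849
V₂ = 10.7 × 3.3728/2.4849 = 10.7 × 1.3573 = 14.5233 m/s

14.52 m/s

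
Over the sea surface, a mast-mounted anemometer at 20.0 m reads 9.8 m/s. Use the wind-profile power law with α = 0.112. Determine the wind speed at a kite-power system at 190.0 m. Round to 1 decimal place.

12.6 m/s

Power-law profile: V₂ = V₁ · (z₂/z₁)^α
V₂ = 9.8 × (190.0/20.0)^0.112 = 9.8 × (9.5000)^0.112
    = 9.8 × 1.2868 = 12.6105 m/s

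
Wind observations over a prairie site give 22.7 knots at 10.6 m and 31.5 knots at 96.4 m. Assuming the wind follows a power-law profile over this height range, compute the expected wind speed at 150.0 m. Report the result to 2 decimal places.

33.64 knots

First find α: α = ln(V₂/V₁)/ln(z₂/z₁) = ln(31.5/22.7)/ln(96.4/10.6) = 0.32762/2.20765 = 0.1484
Extrapolate from 96.4 m to 150.0 m: V₃ = 31.5 × (150.0/96.4)^0.1484 = 31.5 × 1.0678 = 33.6361 knots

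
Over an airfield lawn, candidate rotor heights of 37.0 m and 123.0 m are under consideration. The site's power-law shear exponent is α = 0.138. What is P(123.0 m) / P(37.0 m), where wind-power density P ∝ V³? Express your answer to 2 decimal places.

Speed ratio: V_B/V_A = (z_B/z_A)^α = (123.0/37.0)^0.138 = (3.3243)^0.138 = 1.18031
Power-density ratio: P_B/P_A = (V_B/V_A)³ = (1.18031)³ = 1.64432

1.64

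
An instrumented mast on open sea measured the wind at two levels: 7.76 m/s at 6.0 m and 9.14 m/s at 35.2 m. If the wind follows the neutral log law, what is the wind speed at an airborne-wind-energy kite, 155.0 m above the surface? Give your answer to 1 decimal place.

10.3 m/s

Log law: V ∝ ln(z/z₀). From the pair, with r = V₁/V₂ = 0.84902,
ln z₀ = (ln z₁ − r·ln z₂)/(1 − r) = (1.7918 − 0.84902×3.5610)/0.15098 = -8.1573 → z₀ = 0.0002866 m
V₃ = V₁ · ln(z₃/z₀)/ln(z₁/z₀) = 7.76 × 13.2007/9.9490 = 10.2962 m/s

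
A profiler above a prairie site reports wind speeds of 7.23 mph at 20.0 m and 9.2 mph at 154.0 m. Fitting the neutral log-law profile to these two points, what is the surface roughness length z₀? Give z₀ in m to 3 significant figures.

Log law: V(z) ∝ ln(z/z₀). With r = V₁/V₂ = 7.23/9.2 = 0.78587,
r · ln(z₂/z₀) = ln(z₁/z₀) ⇒ ln z₀ = (ln z₁ − r·ln z₂)/(1 − r)
ln z₀ = (2.99573 − 0.78587×5.03695) / 0.21413 = -4.4956
z₀ = exp(-4.4956) = 0.01116 m

z₀ ≈ 0.0112 m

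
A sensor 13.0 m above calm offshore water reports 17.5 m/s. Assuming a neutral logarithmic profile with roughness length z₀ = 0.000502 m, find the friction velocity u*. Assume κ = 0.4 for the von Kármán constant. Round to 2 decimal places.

u* ≈ 0.69 m/s

Log law: V(z) = (u*/κ) · ln(z/z₀) ⇒ u* = κ · V / ln(z/z₀)
u* = 0.4 × 17.5 / ln(13.0/0.000502) = 0.4 × 17.5 / 10.1619
   = 7.0000 / 10.1619 = 0.6889 m/s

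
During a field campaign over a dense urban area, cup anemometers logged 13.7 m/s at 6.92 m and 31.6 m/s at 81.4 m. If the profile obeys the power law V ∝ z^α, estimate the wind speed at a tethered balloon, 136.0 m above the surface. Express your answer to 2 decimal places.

37.61 m/s

First find α: α = ln(V₂/V₁)/ln(z₂/z₁) = ln(31.6/13.7)/ln(81.4/6.92) = 0.83576/2.46496 = 0.3391
Extrapolate from 81.4 m to 136.0 m: V₃ = 31.6 × (136.0/81.4)^0.3391 = 31.6 × 1.1901 = 37.6069 m/s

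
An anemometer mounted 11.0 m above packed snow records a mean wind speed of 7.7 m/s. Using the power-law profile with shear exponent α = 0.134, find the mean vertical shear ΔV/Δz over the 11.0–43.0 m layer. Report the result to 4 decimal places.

Power law: V₂ = V₁ · (z₂/z₁)^α = 7.7 × (3.9091)^0.134 = 9.2433 m/s
ΔV/Δz = (9.2433 − 7.7)/(43.0 − 11.0) = 1.5433/32.0000 = 0.04823 m/s/m

0.0482 m/s/m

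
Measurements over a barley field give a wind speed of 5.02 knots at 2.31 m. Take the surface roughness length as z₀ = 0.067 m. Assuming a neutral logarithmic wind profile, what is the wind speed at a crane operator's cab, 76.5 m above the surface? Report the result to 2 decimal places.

Log law: V(z) ∝ ln(z/z₀), so V₂/V₁ = ln(z₂/z₀) / ln(z₁/z₀).
ln(76.5/0.067) = 7.0404, ln(2.31/0.067) = 3.5403
V₂ = 5.02 × 7.0404/3.5403 = 5.02 × 1.9886 = 9.9829 knots

9.98 knots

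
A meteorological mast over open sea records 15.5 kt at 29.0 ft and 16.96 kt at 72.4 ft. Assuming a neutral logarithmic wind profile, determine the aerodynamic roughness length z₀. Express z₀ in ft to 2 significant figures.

z₀ ≈ 0.0018 ft

Log law: V(z) ∝ ln(z/z₀). With r = V₁/V₂ = 15.5/16.96 = 0.91392,
r · ln(z₂/z₀) = ln(z₁/z₀) ⇒ ln z₀ = (ln z₁ − r·ln z₂)/(1 − r)
ln z₀ = (3.36730 − 0.91392×4.28221) / 0.08608 = -6.3458
z₀ = exp(-6.3458) = 0.001754 ft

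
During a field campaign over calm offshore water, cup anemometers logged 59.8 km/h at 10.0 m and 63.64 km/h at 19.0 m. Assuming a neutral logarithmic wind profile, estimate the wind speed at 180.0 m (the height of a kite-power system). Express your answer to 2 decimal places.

77.09 km/h

Log law: V ∝ ln(z/z₀). From the pair, with r = V₁/V₂ = 0.93966,
ln z₀ = (ln z₁ − r·ln z₂)/(1 − r) = (2.3026 − 0.93966×2.9444)/0.06034 = -7.6930 → z₀ = 0.0004560 m
V₃ = V₁ · ln(z₃/z₀)/ln(z₁/z₀) = 59.8 × 12.8859/9.9955 = 77.0921 km/h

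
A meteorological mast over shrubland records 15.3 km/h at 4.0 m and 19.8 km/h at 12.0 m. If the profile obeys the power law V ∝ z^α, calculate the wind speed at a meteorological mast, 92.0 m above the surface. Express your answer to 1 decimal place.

31.9 km/h

First find α: α = ln(V₂/V₁)/ln(z₂/z₁) = ln(19.8/15.3)/ln(12.0/4.0) = 0.25783/1.09861 = 0.2347
Extrapolate from 12.0 m to 92.0 m: V₃ = 19.8 × (92.0/12.0)^0.2347 = 19.8 × 1.6129 = 31.9352 km/h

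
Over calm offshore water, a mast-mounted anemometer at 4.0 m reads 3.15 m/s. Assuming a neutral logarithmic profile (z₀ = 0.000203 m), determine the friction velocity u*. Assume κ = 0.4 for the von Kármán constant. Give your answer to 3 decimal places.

Log law: V(z) = (u*/κ) · ln(z/z₀) ⇒ u* = κ · V / ln(z/z₀)
u* = 0.4 × 3.15 / ln(4.0/0.000203) = 0.4 × 3.15 / 9.8886
   = 1.2600 / 9.8886 = 0.1274 m/s

u* ≈ 0.127 m/s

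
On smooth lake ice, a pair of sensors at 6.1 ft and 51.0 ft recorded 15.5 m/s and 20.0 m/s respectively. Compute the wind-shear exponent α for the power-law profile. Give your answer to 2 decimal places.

α ≈ 0.12

Power law: V₂/V₁ = (z₂/z₁)^α ⇒ α = ln(V₂/V₁) / ln(z₂/z₁)
α = ln(20.0/15.5) / ln(51.0/6.1) = ln(1.2903) / ln(8.3607)
  = 0.25489 / 2.12354 = 0.12003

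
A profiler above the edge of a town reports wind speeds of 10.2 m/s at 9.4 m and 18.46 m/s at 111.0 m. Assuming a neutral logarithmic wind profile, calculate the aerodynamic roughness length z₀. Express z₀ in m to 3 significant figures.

Log law: V(z) ∝ ln(z/z₀). With r = V₁/V₂ = 10.2/18.46 = 0.55255,
r · ln(z₂/z₀) = ln(z₁/z₀) ⇒ ln z₀ = (ln z₁ − r·ln z₂)/(1 − r)
ln z₀ = (2.24071 − 0.55255×4.70953) / 0.44745 = -0.8080
z₀ = exp(-0.8080) = 0.4458 m

z₀ ≈ 0.446 m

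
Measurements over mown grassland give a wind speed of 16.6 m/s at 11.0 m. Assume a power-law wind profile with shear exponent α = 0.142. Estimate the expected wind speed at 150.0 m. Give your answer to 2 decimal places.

Power-law profile: V₂ = V₁ · (z₂/z₁)^α
V₂ = 16.6 × (150.0/11.0)^0.142 = 16.6 × (13.6364)^0.142
    = 16.6 × 1.4492 = 24.0567 m/s

24.06 m/s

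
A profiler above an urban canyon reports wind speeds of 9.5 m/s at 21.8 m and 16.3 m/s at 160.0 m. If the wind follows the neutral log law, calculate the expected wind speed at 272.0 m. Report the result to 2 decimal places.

Log law: V ∝ ln(z/z₀). From the pair, with r = V₁/V₂ = 0.58282,
ln z₀ = (ln z₁ − r·ln z₂)/(1 − r) = (3.0819 − 0.58282×5.0752)/0.41718 = 0.2972 → z₀ = 1.346 m
V₃ = V₁ · ln(z₃/z₀)/ln(z₁/z₀) = 9.5 × 5.3086/2.7847 = 18.1102 m/s

18.11 m/s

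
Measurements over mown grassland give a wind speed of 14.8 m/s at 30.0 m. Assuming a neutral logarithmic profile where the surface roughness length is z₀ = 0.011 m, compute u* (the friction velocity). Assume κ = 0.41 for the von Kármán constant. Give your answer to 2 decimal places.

u* ≈ 0.77 m/s

Log law: V(z) = (u*/κ) · ln(z/z₀) ⇒ u* = κ · V / ln(z/z₀)
u* = 0.41 × 14.8 / ln(30.0/0.011) = 0.41 × 14.8 / 7.9111
   = 6.0680 / 7.9111 = 0.7670 m/s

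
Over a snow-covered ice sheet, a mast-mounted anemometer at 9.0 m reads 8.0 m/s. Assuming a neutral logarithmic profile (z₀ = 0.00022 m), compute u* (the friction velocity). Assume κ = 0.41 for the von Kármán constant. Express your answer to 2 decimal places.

u* ≈ 0.31 m/s

Log law: V(z) = (u*/κ) · ln(z/z₀) ⇒ u* = κ · V / ln(z/z₀)
u* = 0.41 × 8.0 / ln(9.0/0.00022) = 0.41 × 8.0 / 10.6191
   = 3.2800 / 10.6191 = 0.3089 m/s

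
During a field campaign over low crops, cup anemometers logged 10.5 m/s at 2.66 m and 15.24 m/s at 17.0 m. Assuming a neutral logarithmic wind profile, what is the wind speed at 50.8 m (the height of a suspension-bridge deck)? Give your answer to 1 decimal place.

Log law: V ∝ ln(z/z₀). From the pair, with r = V₁/V₂ = 0.68898,
ln z₀ = (ln z₁ − r·ln z₂)/(1 − r) = (0.9783 − 0.68898×2.8332)/0.31102 = -3.1306 → z₀ = 0.04369 m
V₃ = V₁ · ln(z₃/z₀)/ln(z₁/z₀) = 10.5 × 7.0585/4.1089 = 18.0374 m/s

18.0 m/s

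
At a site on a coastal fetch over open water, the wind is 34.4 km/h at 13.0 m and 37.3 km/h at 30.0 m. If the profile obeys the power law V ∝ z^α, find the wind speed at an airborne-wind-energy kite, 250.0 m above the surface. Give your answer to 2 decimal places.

45.80 km/h

First find α: α = ln(V₂/V₁)/ln(z₂/z₁) = ln(37.3/34.4)/ln(30.0/13.0) = 0.08094/0.83625 = 0.0968
Extrapolate from 30.0 m to 250.0 m: V₃ = 37.3 × (250.0/30.0)^0.0968 = 37.3 × 1.2278 = 45.7963 km/h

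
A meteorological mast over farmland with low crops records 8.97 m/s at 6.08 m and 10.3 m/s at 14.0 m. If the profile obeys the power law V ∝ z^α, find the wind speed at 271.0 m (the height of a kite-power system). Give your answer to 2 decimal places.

First find α: α = ln(V₂/V₁)/ln(z₂/z₁) = ln(10.3/8.97)/ln(14.0/6.08) = 0.13826/0.83405 = 0.1658
Extrapolate from 14.0 m to 271.0 m: V₃ = 10.3 × (271.0/14.0)^0.1658 = 10.3 × 1.6342 = 16.8327 m/s

16.83 m/s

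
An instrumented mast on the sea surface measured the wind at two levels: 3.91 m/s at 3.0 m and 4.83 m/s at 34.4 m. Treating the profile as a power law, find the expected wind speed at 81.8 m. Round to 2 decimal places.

First find α: α = ln(V₂/V₁)/ln(z₂/z₁) = ln(4.83/3.91)/ln(34.4/3.0) = 0.21131/2.43944 = 0.0866
Extrapolate from 34.4 m to 81.8 m: V₃ = 4.83 × (81.8/34.4)^0.0866 = 4.83 × 1.0779 = 5.2064 m/s

5.21 m/s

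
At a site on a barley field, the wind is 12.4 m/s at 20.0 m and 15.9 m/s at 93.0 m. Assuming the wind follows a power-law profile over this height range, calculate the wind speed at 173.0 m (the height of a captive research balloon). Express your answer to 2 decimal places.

17.58 m/s

First find α: α = ln(V₂/V₁)/ln(z₂/z₁) = ln(15.9/12.4)/ln(93.0/20.0) = 0.24862/1.53687 = 0.1618
Extrapolate from 93.0 m to 173.0 m: V₃ = 15.9 × (173.0/93.0)^0.1618 = 15.9 × 1.1056 = 17.5794 m/s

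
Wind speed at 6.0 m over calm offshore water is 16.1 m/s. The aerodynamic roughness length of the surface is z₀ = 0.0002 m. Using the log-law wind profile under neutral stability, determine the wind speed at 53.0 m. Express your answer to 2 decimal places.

Log law: V(z) ∝ ln(z/z₀), so V₂/V₁ = ln(z₂/z₀) / ln(z₁/z₀).
ln(53.0/0.0002) = 12.4875, ln(6.0/0.0002) = 10.3090
V₂ = 16.1 × 12.4875/10.3090 = 16.1 × 1.2113 = 19.5023 m/s

19.50 m/s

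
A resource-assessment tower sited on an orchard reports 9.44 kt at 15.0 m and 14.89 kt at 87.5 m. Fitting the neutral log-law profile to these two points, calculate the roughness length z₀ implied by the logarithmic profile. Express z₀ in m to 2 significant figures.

z₀ ≈ 0.71 m

Log law: V(z) ∝ ln(z/z₀). With r = V₁/V₂ = 9.44/14.89 = 0.63398,
r · ln(z₂/z₀) = ln(z₁/z₀) ⇒ ln z₀ = (ln z₁ − r·ln z₂)/(1 − r)
ln z₀ = (2.70805 − 0.63398×4.47164) / 0.36602 = -0.3467
z₀ = exp(-0.3467) = 0.7070 m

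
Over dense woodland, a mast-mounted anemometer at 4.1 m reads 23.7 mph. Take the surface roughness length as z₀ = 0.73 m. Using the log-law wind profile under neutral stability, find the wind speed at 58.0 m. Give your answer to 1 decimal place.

Log law: V(z) ∝ ln(z/z₀), so V₂/V₁ = ln(z₂/z₀) / ln(z₁/z₀).
ln(58.0/0.73) = 4.3752, ln(4.1/0.73) = 1.7257
V₂ = 23.7 × 4.3752/1.7257 = 23.7 × 2.5353 = 60.0865 mph

60.1 mph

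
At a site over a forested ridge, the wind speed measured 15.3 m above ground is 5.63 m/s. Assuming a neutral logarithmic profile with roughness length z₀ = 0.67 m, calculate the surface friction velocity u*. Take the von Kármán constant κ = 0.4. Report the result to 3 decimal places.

Log law: V(z) = (u*/κ) · ln(z/z₀) ⇒ u* = κ · V / ln(z/z₀)
u* = 0.4 × 5.63 / ln(15.3/0.67) = 0.4 × 5.63 / 3.1283
   = 2.2520 / 3.1283 = 0.7199 m/s

u* ≈ 0.720 m/s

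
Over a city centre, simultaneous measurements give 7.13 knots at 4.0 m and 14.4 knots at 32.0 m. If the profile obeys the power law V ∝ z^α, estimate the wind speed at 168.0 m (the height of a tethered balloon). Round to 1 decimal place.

25.2 knots

First find α: α = ln(V₂/V₁)/ln(z₂/z₁) = ln(14.4/7.13)/ln(32.0/4.0) = 0.70292/2.07944 = 0.3380
Extrapolate from 32.0 m to 168.0 m: V₃ = 14.4 × (168.0/32.0)^0.3380 = 14.4 × 1.7516 = 25.2231 knots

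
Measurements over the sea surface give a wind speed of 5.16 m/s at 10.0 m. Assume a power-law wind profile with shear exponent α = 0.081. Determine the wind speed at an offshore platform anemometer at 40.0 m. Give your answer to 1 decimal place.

5.8 m/s

Power-law profile: V₂ = V₁ · (z₂/z₁)^α
V₂ = 5.16 × (40.0/10.0)^0.081 = 5.16 × (4.0000)^0.081
    = 5.16 × 1.1188 = 5.7732 m/s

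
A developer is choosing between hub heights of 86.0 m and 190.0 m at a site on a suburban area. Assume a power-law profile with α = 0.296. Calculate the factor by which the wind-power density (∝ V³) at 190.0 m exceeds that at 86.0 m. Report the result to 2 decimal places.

Speed ratio: V_B/V_A = (z_B/z_A)^α = (190.0/86.0)^0.296 = (2.2093)^0.296 = 1.26444
Power-density ratio: P_B/P_A = (V_B/V_A)³ = (1.26444)³ = 2.02162

2.02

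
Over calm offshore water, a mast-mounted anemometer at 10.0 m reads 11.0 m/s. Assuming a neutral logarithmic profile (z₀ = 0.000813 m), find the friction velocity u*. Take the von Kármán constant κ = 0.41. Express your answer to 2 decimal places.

Log law: V(z) = (u*/κ) · ln(z/z₀) ⇒ u* = κ · V / ln(z/z₀)
u* = 0.41 × 11.0 / ln(10.0/0.000813) = 0.41 × 11.0 / 9.4174
   = 4.5100 / 9.4174 = 0.4789 m/s

u* ≈ 0.48 m/s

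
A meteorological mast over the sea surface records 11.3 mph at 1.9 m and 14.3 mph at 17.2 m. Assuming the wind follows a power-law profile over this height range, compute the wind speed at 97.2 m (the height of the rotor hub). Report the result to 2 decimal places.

First find α: α = ln(V₂/V₁)/ln(z₂/z₁) = ln(14.3/11.3)/ln(17.2/1.9) = 0.23546/2.20306 = 0.1069
Extrapolate from 17.2 m to 97.2 m: V₃ = 14.3 × (97.2/17.2)^0.1069 = 14.3 × 1.2033 = 17.2077 mph

17.21 mph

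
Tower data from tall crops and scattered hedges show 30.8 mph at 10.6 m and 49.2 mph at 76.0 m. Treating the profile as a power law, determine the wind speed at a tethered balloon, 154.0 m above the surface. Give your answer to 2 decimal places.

58.20 mph

First find α: α = ln(V₂/V₁)/ln(z₂/z₁) = ln(49.2/30.8)/ln(76.0/10.6) = 0.46838/1.96988 = 0.2378
Extrapolate from 76.0 m to 154.0 m: V₃ = 49.2 × (154.0/76.0)^0.2378 = 49.2 × 1.1828 = 58.1957 mph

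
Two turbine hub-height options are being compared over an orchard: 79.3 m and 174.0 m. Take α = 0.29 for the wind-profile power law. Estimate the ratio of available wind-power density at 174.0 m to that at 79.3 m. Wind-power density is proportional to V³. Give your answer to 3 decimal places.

1.981

Speed ratio: V_B/V_A = (z_B/z_A)^α = (174.0/79.3)^0.29 = (2.1942)^0.29 = 1.25594
Power-density ratio: P_B/P_A = (V_B/V_A)³ = (1.25594)³ = 1.98112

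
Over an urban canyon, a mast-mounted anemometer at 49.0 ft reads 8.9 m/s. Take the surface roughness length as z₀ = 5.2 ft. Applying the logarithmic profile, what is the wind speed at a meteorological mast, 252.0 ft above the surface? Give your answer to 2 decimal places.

Log law: V(z) ∝ ln(z/z₀), so V₂/V₁ = ln(z₂/z₀) / ln(z₁/z₀).
ln(252.0/5.2) = 3.8808, ln(49.0/5.2) = 2.2432
V₂ = 8.9 × 3.8808/2.2432 = 8.9 × 1.7300 = 15.3974 m/s

15.40 m/s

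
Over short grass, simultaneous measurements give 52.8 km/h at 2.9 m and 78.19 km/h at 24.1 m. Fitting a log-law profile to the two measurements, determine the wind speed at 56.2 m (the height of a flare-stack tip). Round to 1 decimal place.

Log law: V ∝ ln(z/z₀). From the pair, with r = V₁/V₂ = 0.67528,
ln z₀ = (ln z₁ − r·ln z₂)/(1 − r) = (1.0647 − 0.67528×3.1822)/0.32472 = -3.3388 → z₀ = 0.03548 m
V₃ = V₁ · ln(z₃/z₀)/ln(z₁/z₀) = 52.8 × 7.3677/4.4035 = 88.3425 km/h

88.3 km/h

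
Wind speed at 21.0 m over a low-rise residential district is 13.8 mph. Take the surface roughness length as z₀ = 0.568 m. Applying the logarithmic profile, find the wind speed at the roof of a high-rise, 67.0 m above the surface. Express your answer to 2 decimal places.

Log law: V(z) ∝ ln(z/z₀), so V₂/V₁ = ln(z₂/z₀) / ln(z₁/z₀).
ln(67.0/0.568) = 4.7703, ln(21.0/0.568) = 3.6102
V₂ = 13.8 × 4.7703/3.6102 = 13.8 × 1.3214 = 18.2348 mph

18.23 mph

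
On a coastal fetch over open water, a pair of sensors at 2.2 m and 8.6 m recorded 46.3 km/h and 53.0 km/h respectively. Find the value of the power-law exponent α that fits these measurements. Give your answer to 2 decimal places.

Power law: V₂/V₁ = (z₂/z₁)^α ⇒ α = ln(V₂/V₁) / ln(z₂/z₁)
α = ln(53.0/46.3) / ln(8.6/2.2) = ln(1.1447) / ln(3.9091)
  = 0.13515 / 1.36330 = 0.09913

α ≈ 0.10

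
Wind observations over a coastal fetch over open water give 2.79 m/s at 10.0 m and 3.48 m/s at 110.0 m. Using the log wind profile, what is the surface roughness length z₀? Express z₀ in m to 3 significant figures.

Log law: V(z) ∝ ln(z/z₀). With r = V₁/V₂ = 2.79/3.48 = 0.80172,
r · ln(z₂/z₀) = ln(z₁/z₀) ⇒ ln z₀ = (ln z₁ − r·ln z₂)/(1 − r)
ln z₀ = (2.30259 − 0.80172×4.70048) / 0.19828 = -7.3933
z₀ = exp(-7.3933) = 0.0006154 m

z₀ ≈ 0.000615 m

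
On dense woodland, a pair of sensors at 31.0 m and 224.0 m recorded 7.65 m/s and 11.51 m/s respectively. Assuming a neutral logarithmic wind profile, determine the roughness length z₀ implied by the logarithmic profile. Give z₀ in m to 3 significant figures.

z₀ ≈ 0.615 m

Log law: V(z) ∝ ln(z/z₀). With r = V₁/V₂ = 7.65/11.51 = 0.66464,
r · ln(z₂/z₀) = ln(z₁/z₀) ⇒ ln z₀ = (ln z₁ − r·ln z₂)/(1 − r)
ln z₀ = (3.43399 − 0.66464×5.41165) / 0.33536 = -0.4855
z₀ = exp(-0.4855) = 0.6154 m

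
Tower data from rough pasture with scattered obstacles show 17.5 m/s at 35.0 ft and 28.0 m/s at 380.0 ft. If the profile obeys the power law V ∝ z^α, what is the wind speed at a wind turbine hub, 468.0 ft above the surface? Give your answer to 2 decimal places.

First find α: α = ln(V₂/V₁)/ln(z₂/z₁) = ln(28.0/17.5)/ln(380.0/35.0) = 0.47000/2.38482 = 0.1971
Extrapolate from 380.0 ft to 468.0 ft: V₃ = 28.0 × (468.0/380.0)^0.1971 = 28.0 × 1.0419 = 29.1734 m/s

29.17 m/s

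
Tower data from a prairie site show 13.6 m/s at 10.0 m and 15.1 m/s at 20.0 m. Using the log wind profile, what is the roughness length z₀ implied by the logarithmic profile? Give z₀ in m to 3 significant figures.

z₀ ≈ 0.0186 m

Log law: V(z) ∝ ln(z/z₀). With r = V₁/V₂ = 13.6/15.1 = 0.90066,
r · ln(z₂/z₀) = ln(z₁/z₀) ⇒ ln z₀ = (ln z₁ − r·ln z₂)/(1 − r)
ln z₀ = (2.30259 − 0.90066×2.99573) / 0.09934 = -3.9819
z₀ = exp(-3.9819) = 0.01865 m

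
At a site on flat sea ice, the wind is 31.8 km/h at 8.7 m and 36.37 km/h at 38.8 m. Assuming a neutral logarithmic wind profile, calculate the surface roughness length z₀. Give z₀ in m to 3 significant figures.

z₀ ≈ 0.000264 m

Log law: V(z) ∝ ln(z/z₀). With r = V₁/V₂ = 31.8/36.37 = 0.87435,
r · ln(z₂/z₀) = ln(z₁/z₀) ⇒ ln z₀ = (ln z₁ − r·ln z₂)/(1 − r)
ln z₀ = (2.16332 − 0.87435×3.65842) / 0.12565 = -8.2402
z₀ = exp(-8.2402) = 0.0002638 m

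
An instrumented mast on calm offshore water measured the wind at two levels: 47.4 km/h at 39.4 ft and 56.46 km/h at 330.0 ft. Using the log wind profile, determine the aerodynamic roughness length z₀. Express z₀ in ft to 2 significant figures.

z₀ ≈ 0.00058 ft

Log law: V(z) ∝ ln(z/z₀). With r = V₁/V₂ = 47.4/56.46 = 0.83953,
r · ln(z₂/z₀) = ln(z₁/z₀) ⇒ ln z₀ = (ln z₁ − r·ln z₂)/(1 − r)
ln z₀ = (3.67377 − 0.83953×5.79909) / 0.16047 = -7.4455
z₀ = exp(-7.4455) = 0.0005841 ft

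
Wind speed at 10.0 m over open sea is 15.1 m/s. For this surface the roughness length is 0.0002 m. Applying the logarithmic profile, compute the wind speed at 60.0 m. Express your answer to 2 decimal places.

17.60 m/s

Log law: V(z) ∝ ln(z/z₀), so V₂/V₁ = ln(z₂/z₀) / ln(z₁/z₀).
ln(60.0/0.0002) = 12.6115, ln(10.0/0.0002) = 10.8198
V₂ = 15.1 × 12.6115/10.8198 = 15.1 × 1.1656 = 17.6006 m/s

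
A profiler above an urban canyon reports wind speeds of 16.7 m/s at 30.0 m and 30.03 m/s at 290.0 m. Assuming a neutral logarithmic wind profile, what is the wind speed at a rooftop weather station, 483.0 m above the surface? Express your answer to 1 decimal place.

Log law: V ∝ ln(z/z₀). From the pair, with r = V₁/V₂ = 0.55611,
ln z₀ = (ln z₁ − r·ln z₂)/(1 − r) = (3.4012 − 0.55611×5.6699)/0.44389 = 0.5590 → z₀ = 1.749 m
V₃ = V₁ · ln(z₃/z₀)/ln(z₁/z₀) = 16.7 × 5.6211/2.8422 = 33.0274 m/s

33.0 m/s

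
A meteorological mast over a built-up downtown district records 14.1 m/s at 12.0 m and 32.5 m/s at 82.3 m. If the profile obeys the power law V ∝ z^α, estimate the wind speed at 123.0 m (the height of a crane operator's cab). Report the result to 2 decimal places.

38.69 m/s

First find α: α = ln(V₂/V₁)/ln(z₂/z₁) = ln(32.5/14.1)/ln(82.3/12.0) = 0.83507/1.92546 = 0.4337
Extrapolate from 82.3 m to 123.0 m: V₃ = 32.5 × (123.0/82.3)^0.4337 = 32.5 × 1.1904 = 38.6870 m/s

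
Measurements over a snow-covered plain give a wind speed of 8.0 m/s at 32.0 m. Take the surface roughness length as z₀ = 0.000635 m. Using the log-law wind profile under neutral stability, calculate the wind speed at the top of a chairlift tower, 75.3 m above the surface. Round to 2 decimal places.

8.63 m/s

Log law: V(z) ∝ ln(z/z₀), so V₂/V₁ = ln(z₂/z₀) / ln(z₁/z₀).
ln(75.3/0.000635) = 11.6834, ln(32.0/0.000635) = 10.8276
V₂ = 8.0 × 11.6834/10.8276 = 8.0 × 1.0790 = 8.6323 m/s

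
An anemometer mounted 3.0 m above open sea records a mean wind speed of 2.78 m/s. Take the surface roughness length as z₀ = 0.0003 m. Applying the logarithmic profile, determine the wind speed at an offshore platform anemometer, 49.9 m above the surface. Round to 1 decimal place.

3.6 m/s

Log law: V(z) ∝ ln(z/z₀), so V₂/V₁ = ln(z₂/z₀) / ln(z₁/z₀).
ln(49.9/0.0003) = 12.0217, ln(3.0/0.0003) = 9.2103
V₂ = 2.78 × 12.0217/9.2103 = 2.78 × 1.3052 = 3.6286 m/s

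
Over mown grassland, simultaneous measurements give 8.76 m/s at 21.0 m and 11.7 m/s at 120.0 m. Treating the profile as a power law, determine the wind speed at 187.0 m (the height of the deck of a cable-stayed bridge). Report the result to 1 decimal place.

12.6 m/s

First find α: α = ln(V₂/V₁)/ln(z₂/z₁) = ln(11.7/8.76)/ln(120.0/21.0) = 0.28939/1.74297 = 0.1660
Extrapolate from 120.0 m to 187.0 m: V₃ = 11.7 × (187.0/120.0)^0.1660 = 11.7 × 1.0764 = 12.5943 m/s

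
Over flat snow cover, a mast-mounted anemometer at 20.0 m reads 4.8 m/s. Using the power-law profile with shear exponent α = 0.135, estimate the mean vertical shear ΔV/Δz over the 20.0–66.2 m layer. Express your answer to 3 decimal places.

0.018 m/s/m

Power law: V₂ = V₁ · (z₂/z₁)^α = 4.8 × (3.3100)^0.135 = 5.6418 m/s
ΔV/Δz = (5.6418 − 4.8)/(66.2 − 20.0) = 0.8418/46.2000 = 0.01822 m/s/m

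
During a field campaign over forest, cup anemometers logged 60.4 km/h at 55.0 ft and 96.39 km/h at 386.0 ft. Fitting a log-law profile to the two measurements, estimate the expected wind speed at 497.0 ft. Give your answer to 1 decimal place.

Log law: V ∝ ln(z/z₀). From the pair, with r = V₁/V₂ = 0.62662,
ln z₀ = (ln z₁ − r·ln z₂)/(1 − r) = (4.0073 − 0.62662×5.9558)/0.37338 = 0.7373 → z₀ = 2.090 ft
V₃ = V₁ · ln(z₃/z₀)/ln(z₁/z₀) = 60.4 × 5.4713/3.2701 = 101.0585 km/h

101.1 km/h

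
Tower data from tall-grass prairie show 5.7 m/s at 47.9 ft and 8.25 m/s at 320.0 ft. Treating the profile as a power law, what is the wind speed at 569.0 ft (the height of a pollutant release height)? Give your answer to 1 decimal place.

9.2 m/s

First find α: α = ln(V₂/V₁)/ln(z₂/z₁) = ln(8.25/5.7)/ln(320.0/47.9) = 0.36975/1.89921 = 0.1947
Extrapolate from 320.0 ft to 569.0 ft: V₃ = 8.25 × (569.0/320.0)^0.1947 = 8.25 × 1.1186 = 9.2282 m/s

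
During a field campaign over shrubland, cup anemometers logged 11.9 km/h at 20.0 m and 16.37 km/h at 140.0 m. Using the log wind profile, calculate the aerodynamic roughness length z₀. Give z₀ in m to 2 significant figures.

z₀ ≈ 0.11 m

Log law: V(z) ∝ ln(z/z₀). With r = V₁/V₂ = 11.9/16.37 = 0.72694,
r · ln(z₂/z₀) = ln(z₁/z₀) ⇒ ln z₀ = (ln z₁ − r·ln z₂)/(1 − r)
ln z₀ = (2.99573 − 0.72694×4.94164) / 0.27306 = -2.1847
z₀ = exp(-2.1847) = 0.1125 m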